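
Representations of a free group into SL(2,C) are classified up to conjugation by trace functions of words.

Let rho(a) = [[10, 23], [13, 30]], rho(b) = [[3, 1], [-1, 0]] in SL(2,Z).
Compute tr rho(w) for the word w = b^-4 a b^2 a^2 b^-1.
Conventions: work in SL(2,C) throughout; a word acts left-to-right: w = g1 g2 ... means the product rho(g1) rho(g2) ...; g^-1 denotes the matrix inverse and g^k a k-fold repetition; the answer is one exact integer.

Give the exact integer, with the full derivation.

3693600

rho(b^-1) = [[0, -1], [1, 3]]
... * rho(b^-1) = [[0, -1], [1, 3]]  ->  [[-1, -3], [3, 8]]
... * rho(b^-1) = [[0, -1], [1, 3]]  ->  [[-3, -8], [8, 21]]
... * rho(b^-1) = [[0, -1], [1, 3]]  ->  [[-8, -21], [21, 55]]
... * rho(a) = [[10, 23], [13, 30]]  ->  [[-353, -814], [925, 2133]]
... * rho(b) = [[3, 1], [-1, 0]]  ->  [[-245, -353], [642, 925]]
... * rho(b) = [[3, 1], [-1, 0]]  ->  [[-382, -245], [1001, 642]]
... * rho(a) = [[10, 23], [13, 30]]  ->  [[-7005, -16136], [18356, 42283]]
... * rho(a) = [[10, 23], [13, 30]]  ->  [[-279818, -645195], [733239, 1690678]]
... * rho(b^-1) = [[0, -1], [1, 3]]  ->  [[-645195, -1655767], [1690678, 4338795]]
tr = -645195 + 4338795 = 3693600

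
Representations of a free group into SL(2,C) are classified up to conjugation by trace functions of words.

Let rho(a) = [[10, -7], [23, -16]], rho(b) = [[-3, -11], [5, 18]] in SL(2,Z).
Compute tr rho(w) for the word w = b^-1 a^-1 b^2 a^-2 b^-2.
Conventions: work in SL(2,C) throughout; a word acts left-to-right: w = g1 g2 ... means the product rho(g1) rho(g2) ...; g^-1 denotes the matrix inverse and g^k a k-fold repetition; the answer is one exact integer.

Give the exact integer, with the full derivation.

6309111360

rho(b^-1) = [[18, 11], [-5, -3]]
... * rho(a^-1) = [[-16, 7], [-23, 10]]  ->  [[-541, 236], [149, -65]]
... * rho(b) = [[-3, -11], [5, 18]]  ->  [[2803, 10199], [-772, -2809]]
... * rho(b) = [[-3, -11], [5, 18]]  ->  [[42586, 152749], [-11729, -42070]]
... * rho(a^-1) = [[-16, 7], [-23, 10]]  ->  [[-4194603, 1825592], [1155274, -502803]]
... * rho(a^-1) = [[-16, 7], [-23, 10]]  ->  [[25125032, -11106301], [-6919915, 3058888]]
... * rho(b^-1) = [[18, 11], [-5, -3]]  ->  [[507782081, 309694255], [-139852910, -85295729]]
... * rho(b^-1) = [[18, 11], [-5, -3]]  ->  [[7591606183, 4656520126], [-2090873735, -1282494823]]
tr = 7591606183 + -1282494823 = 6309111360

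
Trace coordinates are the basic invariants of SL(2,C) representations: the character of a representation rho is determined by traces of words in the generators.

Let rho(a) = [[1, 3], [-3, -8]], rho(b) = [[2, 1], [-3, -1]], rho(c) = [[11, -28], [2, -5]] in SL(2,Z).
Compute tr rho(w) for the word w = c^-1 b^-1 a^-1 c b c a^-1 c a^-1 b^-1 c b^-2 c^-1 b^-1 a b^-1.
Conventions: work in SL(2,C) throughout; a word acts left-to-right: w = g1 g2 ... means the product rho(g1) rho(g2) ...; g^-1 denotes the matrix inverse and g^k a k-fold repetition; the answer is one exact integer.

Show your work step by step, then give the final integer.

-2048093723350

rho(c^-1) = [[-5, 28], [-2, 11]]
... * rho(b^-1) = [[-1, -1], [3, 2]]  ->  [[89, 61], [35, 24]]
... * rho(a^-1) = [[-8, -3], [3, 1]]  ->  [[-529, -206], [-208, -81]]
... * rho(c) = [[11, -28], [2, -5]]  ->  [[-6231, 15842], [-2450, 6229]]
... * rho(b) = [[2, 1], [-3, -1]]  ->  [[-59988, -22073], [-23587, -8679]]
... * rho(c) = [[11, -28], [2, -5]]  ->  [[-704014, 1790029], [-276815, 703831]]
... * rho(a^-1) = [[-8, -3], [3, 1]]  ->  [[11002199, 3902071], [4326013, 1534276]]
... * rho(c) = [[11, -28], [2, -5]]  ->  [[128828331, -327571927], [50654695, -128799744]]
... * rho(a^-1) = [[-8, -3], [3, 1]]  ->  [[-2013342429, -714056920], [-791636792, -280763829]]
... * rho(b^-1) = [[-1, -1], [3, 2]]  ->  [[-128828331, 585228589], [-50654695, 230109134]]
... * rho(c) = [[11, -28], [2, -5]]  ->  [[-246654463, 681050323], [-96983377, 267785790]]
... * rho(b^-1) = [[-1, -1], [3, 2]]  ->  [[2289805432, 1608755109], [900340747, 632554957]]
... * rho(b^-1) = [[-1, -1], [3, 2]]  ->  [[2536459895, 927704786], [997324124, 364769167]]
... * rho(c^-1) = [[-5, 28], [-2, 11]]  ->  [[-14537709047, 81225629706], [-5716158954, 31937536309]]
... * rho(b^-1) = [[-1, -1], [3, 2]]  ->  [[258214598165, 176988968459], [101528767881, 69591231572]]
... * rho(a) = [[1, 3], [-3, -8]]  ->  [[-272752307212, -641267953177], [-107244926835, -252143548933]]
... * rho(b^-1) = [[-1, -1], [3, 2]]  ->  [[-1651051552319, -1009783599142], [-649185719964, -397042171031]]
tr = -1651051552319 + -397042171031 = -2048093723350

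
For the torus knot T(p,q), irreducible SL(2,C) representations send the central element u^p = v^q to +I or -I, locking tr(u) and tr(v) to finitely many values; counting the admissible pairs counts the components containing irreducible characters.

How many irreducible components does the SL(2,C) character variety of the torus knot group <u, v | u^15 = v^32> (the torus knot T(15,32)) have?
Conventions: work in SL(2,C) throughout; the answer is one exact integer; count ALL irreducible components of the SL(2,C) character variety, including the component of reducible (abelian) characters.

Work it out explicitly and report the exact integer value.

218

Gamma = < u, v | u^15 = v^32 > (torus knot T(15,32)); the central element u^15 = v^32 acts as +I or -I in any irreducible SL(2,C) representation.
On an irreducible component, tr(u) is locked at 2*cos(pi*alpha/15) for some alpha in 1..14, and tr(v) at 2*cos(pi*beta/32) for some beta in 1..31.
Consistency of u^15 = (-1)^alpha I with v^32 = (-1)^beta I forces alpha = beta (mod 2).
count pairs: odd alpha (7 choices) x odd beta (16), plus even alpha (7) x even beta (15): 7*16 + 7*15 = 217.
Total: 217 irreducible-character components + 1 reducible (abelian) component = 218.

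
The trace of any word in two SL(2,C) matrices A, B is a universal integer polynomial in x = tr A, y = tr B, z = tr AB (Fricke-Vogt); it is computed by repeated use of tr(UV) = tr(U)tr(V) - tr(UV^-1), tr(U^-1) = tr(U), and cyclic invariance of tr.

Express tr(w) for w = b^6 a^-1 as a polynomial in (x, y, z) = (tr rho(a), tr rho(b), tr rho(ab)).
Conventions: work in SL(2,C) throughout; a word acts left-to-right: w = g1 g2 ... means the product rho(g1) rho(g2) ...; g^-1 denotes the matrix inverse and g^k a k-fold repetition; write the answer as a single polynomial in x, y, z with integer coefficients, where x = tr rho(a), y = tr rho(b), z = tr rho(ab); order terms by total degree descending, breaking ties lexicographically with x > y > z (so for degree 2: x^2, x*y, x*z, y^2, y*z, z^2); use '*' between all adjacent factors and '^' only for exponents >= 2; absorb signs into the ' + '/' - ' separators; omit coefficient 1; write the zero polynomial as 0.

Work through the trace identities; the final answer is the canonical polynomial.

tr(b^2) = tr(b) * tr(b) - tr(1) = y^2 - 2
tr(b^3) = tr(b) * tr(b^2) - tr(b) = y^3 - 3*y
reduce: tr(b^4) = tr(b) * tr(b^3) - tr(b^2) = y^4 - 4*y^2 + 2
so tr(b^5) = tr(b) * tr(b^4) - tr(b^3) = y^5 - 5*y^3 + 5*y
tr(b^6) = tr(b) * tr(b^5) - tr(b^4) = y^6 - 6*y^4 + 9*y^2 - 2
reduce: tr(a b^2) = tr(b) * tr(a b) - tr(a) = y*z - x
tr(a b^3) = tr(b) * tr(a b^2) - tr(a b) = y^2*z - x*y - z
tr(b^3 a b) = tr(b) * tr(a b^3) - tr(a b^2) = y^3*z - x*y^2 - 2*y*z + x
tr(b^2 a b^3) = tr(b) * tr(b^3 a b) - tr(b^3 a) = y^4*z - x*y^3 - 3*y^2*z + 2*x*y + z
reduce: tr(b^6 a) = tr(b) * tr(b^2 a b^3) - tr(b^2 a b^2) = y^5*z - x*y^4 - 4*y^3*z + 3*x*y^2 + 3*y*z - x
tr(b^6 a^-1) = tr(b^6) * tr(a) - tr(b^6 a) = x*y^6 - y^5*z - 5*x*y^4 + 4*y^3*z + 6*x*y^2 - 3*y*z - x

x*y^6 - y^5*z - 5*x*y^4 + 4*y^3*z + 6*x*y^2 - 3*y*z - x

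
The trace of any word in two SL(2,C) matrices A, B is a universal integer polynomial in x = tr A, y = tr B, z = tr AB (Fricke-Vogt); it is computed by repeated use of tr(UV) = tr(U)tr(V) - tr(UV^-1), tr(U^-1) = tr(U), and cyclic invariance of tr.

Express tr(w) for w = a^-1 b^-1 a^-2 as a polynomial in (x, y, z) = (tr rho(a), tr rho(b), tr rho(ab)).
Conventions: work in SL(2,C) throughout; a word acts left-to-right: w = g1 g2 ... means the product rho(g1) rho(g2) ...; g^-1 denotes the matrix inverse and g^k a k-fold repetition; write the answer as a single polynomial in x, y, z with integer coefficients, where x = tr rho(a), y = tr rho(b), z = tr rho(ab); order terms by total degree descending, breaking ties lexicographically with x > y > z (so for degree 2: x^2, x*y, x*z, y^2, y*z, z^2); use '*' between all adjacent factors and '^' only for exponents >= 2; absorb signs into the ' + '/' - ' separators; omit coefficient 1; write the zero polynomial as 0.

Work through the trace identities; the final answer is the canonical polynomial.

x^2*z - x*y - z

tr(a^-1) = tr(a) = x
tr(a^-1 b) = tr(b) * tr(a) - tr(b a)   [inverse elimination on a] = x*y - z
tr(b^-1 a^-1) = tr(a^-1) * tr(b) - tr(a^-1 b)   [inverse elimination on b] = z
tr(a^-1 b^-1 a^-1) = tr(b^-1 a^-1) * tr(a) - tr(b^-1)   [inverse elimination on a] = x*z - y
tr(a^-1 b^-1 a^-2) = tr(a^-1 b^-1 a^-1) * tr(a) - tr(a^-1 b^-1)   [inverse elimination on a] = x^2*z - x*y - z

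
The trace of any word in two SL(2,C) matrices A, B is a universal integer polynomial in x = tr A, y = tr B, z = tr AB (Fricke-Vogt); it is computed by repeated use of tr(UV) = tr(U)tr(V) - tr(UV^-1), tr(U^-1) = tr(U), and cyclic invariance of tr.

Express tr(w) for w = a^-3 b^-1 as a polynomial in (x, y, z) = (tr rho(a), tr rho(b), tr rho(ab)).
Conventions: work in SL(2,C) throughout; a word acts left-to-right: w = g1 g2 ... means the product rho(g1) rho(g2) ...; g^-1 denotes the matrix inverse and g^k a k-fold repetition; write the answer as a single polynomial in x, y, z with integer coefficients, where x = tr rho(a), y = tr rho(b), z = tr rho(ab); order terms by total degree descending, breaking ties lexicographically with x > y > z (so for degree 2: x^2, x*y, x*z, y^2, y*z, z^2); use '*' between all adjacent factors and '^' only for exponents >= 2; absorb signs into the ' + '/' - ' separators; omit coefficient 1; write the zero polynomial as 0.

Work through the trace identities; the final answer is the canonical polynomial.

reduce: trace(b^-1) = trace(b) = y
so trace(b^-1 a) = trace(a) trace(b) - trace(a b) = x*y - z
trace(a^-1 b^-1) = trace(b^-1) trace(a) - trace(b^-1 a) = z
reduce: trace(b^-1 a^-2) = trace(a^-1 b^-1) trace(a) - trace(a^-1 b^-1 a) = x*z - y
so trace(a^-3 b^-1) = trace(b^-1 a^-2) trace(a) - trace(b^-1 a^-1) = x^2*z - x*y - z

x^2*z - x*y - z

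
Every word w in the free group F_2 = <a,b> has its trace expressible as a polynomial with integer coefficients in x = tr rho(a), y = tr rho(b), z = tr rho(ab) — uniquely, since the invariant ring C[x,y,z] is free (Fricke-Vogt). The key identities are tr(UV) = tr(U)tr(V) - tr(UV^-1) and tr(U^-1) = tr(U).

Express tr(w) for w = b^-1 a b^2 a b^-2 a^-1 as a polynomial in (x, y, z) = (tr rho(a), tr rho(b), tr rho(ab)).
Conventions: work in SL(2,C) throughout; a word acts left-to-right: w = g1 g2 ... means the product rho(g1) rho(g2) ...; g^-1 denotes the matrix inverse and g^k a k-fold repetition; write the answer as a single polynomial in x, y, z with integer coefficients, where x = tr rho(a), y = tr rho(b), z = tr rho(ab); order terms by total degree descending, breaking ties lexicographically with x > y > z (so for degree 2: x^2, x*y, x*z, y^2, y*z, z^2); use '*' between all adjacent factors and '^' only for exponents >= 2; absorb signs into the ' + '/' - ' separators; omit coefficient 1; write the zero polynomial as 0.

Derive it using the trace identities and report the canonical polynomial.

x*y^3*z^2 - 2*x^2*y^2*z - y^4*z - y^2*z^3 + x^3*y + x*y^3 + x*y*z^2 + 4*y^2*z - 3*x*y - z

tr(a^2 b) = tr(a) tr(b a) - tr(b) = x*z - y
tr(a^2) = tr(a) tr(a) - tr(1) = x^2 - 2
tr(a b^2 a) = tr(b) tr(a^2 b) - tr(a^2) = x*y*z - x^2 - y^2 + 2
tr(a b a b) = tr(b a) tr(b a) - tr(1)   [split at repeated b] = z^2 - 2
tr(a b^2 a b) = tr(b) tr(a b a b) - tr(a b a) = y*z^2 - x*z - y
tr(b^-1 a b^2 a) = tr(a b^2 a) tr(b) - tr(a b^2 a b) = x*y^2*z - x^2*y - y^3 - y*z^2 + x*z + 3*y
tr(b^-1 a b^2 a b^-1) = tr(b^-1 a b^2 a) tr(b) - tr(b^-1 a b^2 a b) = x*y^3*z - x^2*y^2 - y^4 - y^2*z^2 + x^2 + 4*y^2 - 2
tr(b^2 a) = tr(b) tr(a b) - tr(a) = y*z - x
tr(a b^2 a^2) = tr(a) tr(b^2 a^2) - tr(b^2 a) = x^2*y*z - x^3 - x*y^2 - y*z + 3*x
tr(b a b^2) = tr(b) tr(b a b) - tr(b a) = y^2*z - x*y - z
tr(a b^2 a^2 b) = tr(a) tr(b a b^2 a) - tr(b a b^2) = x*y*z^2 - x^2*z - y^2*z + z
tr(a b^-1 a b^2 a) = tr(a b^2 a^2) tr(b) - tr(a b^2 a^2 b) = x^2*y^2*z - x^3*y - x*y^3 - x*y*z^2 + x^2*z + 3*x*y - z
tr(a b^2 a b a) = tr(a) tr(b^2 a b a) - tr(b^2 a b) = x*y*z^2 - x^2*z - y^2*z + z
tr(a b a b a b) = tr(a b) tr(a b a b) - tr(a^-1 b^-1)   [split at repeated a] = z^3 - 3*z
tr(a b a b a) = tr(a) tr(b a b a) - tr(b a b) = x*z^2 - y*z - x
tr(a b^2 a b a b) = tr(b) tr(a b a b a b) - tr(a b a b a) = y*z^3 - x*z^2 - 2*y*z + x
tr(a b^-1 a b^2 a b) = tr(a b^2 a b a) tr(b) - tr(a b^2 a b a b) = x*y^2*z^2 - x^2*y*z - y^3*z - y*z^3 + x*z^2 + 3*y*z - x
tr(b^-1 a b^2 a b^-1 a) = tr(a b^-1 a b^2 a) tr(b) - tr(a b^-1 a b^2 a b) = x^2*y^3*z - x^3*y^2 - x*y^4 - 2*x*y^2*z^2 + 2*x^2*y*z + y^3*z + y*z^3 + 3*x*y^2 - x*z^2 - 4*y*z + x
tr(a^-1 b^-1 a b^2 a b^-1) = tr(b^-1 a b^2 a b^-1) tr(a) - tr(b^-1 a b^2 a b^-1 a) = x*y^2*z^2 - 2*x^2*y*z - y^3*z - y*z^3 + x^3 + x*y^2 + x*z^2 + 4*y*z - 3*x
tr(b^-1 a b^2 a b^-2 a^-1) = tr(a^-1 b^-1 a b^2 a b^-1) tr(b) - tr(a^-1 b^-1 a b^2 a) = x*y^3*z^2 - 2*x^2*y^2*z - y^4*z - y^2*z^3 + x^3*y + x*y^3 + x*y*z^2 + 4*y^2*z - 3*x*y - z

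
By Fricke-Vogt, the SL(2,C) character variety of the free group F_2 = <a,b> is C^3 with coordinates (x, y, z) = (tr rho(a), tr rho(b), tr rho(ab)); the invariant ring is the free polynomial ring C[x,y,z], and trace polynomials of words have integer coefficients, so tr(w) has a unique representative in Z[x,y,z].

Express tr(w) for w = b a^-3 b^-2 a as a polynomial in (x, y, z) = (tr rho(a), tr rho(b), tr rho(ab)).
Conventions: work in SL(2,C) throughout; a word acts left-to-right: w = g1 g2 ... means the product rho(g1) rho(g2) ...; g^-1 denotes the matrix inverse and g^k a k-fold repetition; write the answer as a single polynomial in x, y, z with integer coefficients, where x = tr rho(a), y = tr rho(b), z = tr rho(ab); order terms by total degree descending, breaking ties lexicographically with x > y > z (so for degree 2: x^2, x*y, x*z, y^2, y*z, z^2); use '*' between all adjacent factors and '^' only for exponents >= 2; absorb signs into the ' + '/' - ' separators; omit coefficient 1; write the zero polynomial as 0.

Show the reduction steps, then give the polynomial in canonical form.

trace(a b a) = trace(a)*trace(b a) - trace(b) = x*z - y
trace(a b a b) = trace(a b)*trace(a b) - trace(1) = z^2 - 2
trace(b^-1 a b a) = trace(a b a)*trace(b) - trace(a b a b) = x*y*z - y^2 - z^2 + 2
trace(a^-1 b^-1 a b) = trace(b^-1 a b)*trace(a) - trace(b^-1 a b a) = -x*y*z + x^2 + y^2 + z^2 - 2
trace(a^-2 b^-1 a b) = trace(a^-1 b^-1 a b)*trace(a) - trace(a^-1 b^-1 a b a) = -x^2*y*z + x^3 + x*y^2 + x*z^2 - 3*x
trace(a b a^-3 b^-1) = trace(a^-2 b^-1 a b)*trace(a) - trace(a^-2 b^-1 a b a) = -x^3*y*z + x^4 + x^2*y^2 + x^2*z^2 + x*y*z - 4*x^2 - y^2 - z^2 + 2
trace(a^-1 b) = trace(b)*trace(a) - trace(b a) = x*y - z
trace(b a^-2) = trace(a^-1 b)*trace(a) - trace(a^-1 b a) = x^2*y - x*z - y
trace(b a^-3 b^-2 a) = trace(a b a^-3 b^-1)*trace(b) - trace(a b a^-3) = -x^3*y^2*z + x^4*y + x^2*y^3 + x^2*y*z^2 + x*y^2*z - 5*x^2*y - y^3 - y*z^2 + x*z + 3*y

-x^3*y^2*z + x^4*y + x^2*y^3 + x^2*y*z^2 + x*y^2*z - 5*x^2*y - y^3 - y*z^2 + x*z + 3*y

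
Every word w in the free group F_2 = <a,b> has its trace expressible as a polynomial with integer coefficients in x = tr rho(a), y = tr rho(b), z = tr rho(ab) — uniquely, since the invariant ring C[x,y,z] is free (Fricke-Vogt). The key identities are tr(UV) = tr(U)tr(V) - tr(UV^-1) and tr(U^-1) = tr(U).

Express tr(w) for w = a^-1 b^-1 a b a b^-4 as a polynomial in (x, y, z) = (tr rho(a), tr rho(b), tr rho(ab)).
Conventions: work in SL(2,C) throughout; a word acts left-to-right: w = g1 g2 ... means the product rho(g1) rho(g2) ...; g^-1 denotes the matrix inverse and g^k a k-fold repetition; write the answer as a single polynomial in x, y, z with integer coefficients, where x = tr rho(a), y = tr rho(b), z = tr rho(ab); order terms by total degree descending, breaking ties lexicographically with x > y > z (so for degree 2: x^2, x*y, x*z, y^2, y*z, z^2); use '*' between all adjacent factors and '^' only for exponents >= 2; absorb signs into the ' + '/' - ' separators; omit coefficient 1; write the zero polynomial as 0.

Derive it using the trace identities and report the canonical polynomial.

trace(a b a) = trace(a) * trace(b a) - trace(b) = x*z - y
and trace(a b a b) = trace(b a) * trace(b a) - trace(1)   [split at repeated b] = z^2 - 2
and trace(a b a b^-1) = trace(a b a) * trace(b) - trace(a b a b) = x*y*z - y^2 - z^2 + 2
and trace(a b a b^-2) = trace(a b a b^-1) * trace(b) - trace(a b a) = x*y^2*z - y^3 - y*z^2 - x*z + 3*y
trace(b^-1 a b a b^-2) = trace(a b a b^-2) * trace(b) - trace(a b a b^-1) = x*y^3*z - y^4 - y^2*z^2 - 2*x*y*z + 4*y^2 + z^2 - 2
and trace(b^-1 a b a b^-3) = trace(b^-1 a b a b^-2) * trace(b) - trace(b^-1 a b a b^-1) = x*y^4*z - y^5 - y^3*z^2 - 3*x*y^2*z + 5*y^3 + 2*y*z^2 + x*z - 5*y
trace(a b a^2) = trace(a) * trace(b a^2) - trace(b a) = x^2*z - x*y - z
trace(b a b) = trace(b) * trace(a b) - trace(a) = y*z - x
trace(a b a^2 b) = trace(a) * trace(b a b a) - trace(b a b) = x*z^2 - y*z - x
trace(a b^-1 a b a) = trace(a b a^2) * trace(b) - trace(a b a^2 b) = x^2*y*z - x*y^2 - x*z^2 + x
trace(a b a b a b) = trace(b a) * trace(b a b a) - trace(b^-1 a^-1)   [split at repeated b] = z^3 - 3*z
next, trace(a b^-1 a b a b) = trace(a b a b a) * trace(b) - trace(a b a b a b) = x*y*z^2 - y^2*z - z^3 - x*y + 3*z
trace(b^-1 a b^-1 a b a) = trace(a b^-1 a b a) * trace(b) - trace(a b^-1 a b a b) = x^2*y^2*z - x*y^3 - 2*x*y*z^2 + y^2*z + z^3 + 2*x*y - 3*z
trace(b^-1 a b^-1 a b a b^-1) = trace(b^-1 a b^-1 a b a) * trace(b) - trace(b^-1 a b^-1 a b a b) = x^2*y^3*z - x*y^4 - 2*x*y^2*z^2 - x^2*y*z + y^3*z + y*z^3 + 3*x*y^2 + x*z^2 - 3*y*z - x
and trace(b^-1 a b a b^-3 a) = trace(b^-1 a b^-1 a b a b^-1) * trace(b) - trace(b^-1 a b^-1 a b a) = x^2*y^4*z - x*y^5 - 2*x*y^3*z^2 - 2*x^2*y^2*z + y^4*z + y^2*z^3 + 4*x*y^3 + 3*x*y*z^2 - 4*y^2*z - z^3 - 3*x*y + 3*z
trace(b^-1 a^-1 b^-1 a b a b^-2) = trace(b^-1 a b a b^-3) * trace(a) - trace(b^-1 a b a b^-3 a) = x*y^3*z^2 - x^2*y^2*z - y^4*z - y^2*z^3 + x*y^3 - x*y*z^2 + x^2*z + 4*y^2*z + z^3 - 2*x*y - 3*z
trace(b a b a b) = trace(b) * trace(a b a b) - trace(a b a) = y*z^2 - x*z - y
trace(a b a b a^-1 b) = trace(b a b a b) * trace(a) - trace(b a b a b a) = x*y*z^2 - x^2*z - z^3 - x*y + 3*z
next, trace(a^-1 b^-1 a b a b) = trace(a b a b a^-1) * trace(b) - trace(a b a b a^-1 b) = -x*y*z^2 + x^2*z + y^2*z + z^3 - 3*z
trace(a^-1 b^-1 a b a b^-1) = trace(a^-1 b^-1 a b a) * trace(b) - trace(a^-1 b^-1 a b a b) = x*y*z^2 - x^2*z - y^2*z - z^3 + x*y + 3*z
and trace(b^-1 a^-1 b^-1 a b a b^-1) = trace(a^-1 b^-1 a b a b^-1) * trace(b) - trace(a^-1 b^-1 a b a) = x*y^2*z^2 - x^2*y*z - y^3*z - y*z^3 + x*y^2 + 3*y*z - x
next, trace(a^-1 b^-1 a b a b^-4) = trace(b^-1 a^-1 b^-1 a b a b^-2) * trace(b) - trace(b^-1 a^-1 b^-1 a b a b^-1) = x*y^4*z^2 - x^2*y^3*z - y^5*z - y^3*z^3 + x*y^4 - 2*x*y^2*z^2 + 2*x^2*y*z + 5*y^3*z + 2*y*z^3 - 3*x*y^2 - 6*y*z + x

x*y^4*z^2 - x^2*y^3*z - y^5*z - y^3*z^3 + x*y^4 - 2*x*y^2*z^2 + 2*x^2*y*z + 5*y^3*z + 2*y*z^3 - 3*x*y^2 - 6*y*z + x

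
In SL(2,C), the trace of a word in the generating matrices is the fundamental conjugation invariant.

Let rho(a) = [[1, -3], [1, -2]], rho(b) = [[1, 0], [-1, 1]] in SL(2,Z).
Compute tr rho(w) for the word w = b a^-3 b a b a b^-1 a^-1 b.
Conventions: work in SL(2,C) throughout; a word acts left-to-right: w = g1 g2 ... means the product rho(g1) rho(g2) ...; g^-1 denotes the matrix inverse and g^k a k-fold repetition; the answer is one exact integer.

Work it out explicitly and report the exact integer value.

62

rho(b) = [[1, 0], [-1, 1]]
... * rho(a^-1) = [[-2, 3], [-1, 1]]  ->  [[-2, 3], [1, -2]]
... * rho(a^-1) = [[-2, 3], [-1, 1]]  ->  [[1, -3], [0, 1]]
... * rho(a^-1) = [[-2, 3], [-1, 1]]  ->  [[1, 0], [-1, 1]]
... * rho(b) = [[1, 0], [-1, 1]]  ->  [[1, 0], [-2, 1]]
... * rho(a) = [[1, -3], [1, -2]]  ->  [[1, -3], [-1, 4]]
... * rho(b) = [[1, 0], [-1, 1]]  ->  [[4, -3], [-5, 4]]
... * rho(a) = [[1, -3], [1, -2]]  ->  [[1, -6], [-1, 7]]
... * rho(b^-1) = [[1, 0], [1, 1]]  ->  [[-5, -6], [6, 7]]
... * rho(a^-1) = [[-2, 3], [-1, 1]]  ->  [[16, -21], [-19, 25]]
... * rho(b) = [[1, 0], [-1, 1]]  ->  [[37, -21], [-44, 25]]
tr = 37 + 25 = 62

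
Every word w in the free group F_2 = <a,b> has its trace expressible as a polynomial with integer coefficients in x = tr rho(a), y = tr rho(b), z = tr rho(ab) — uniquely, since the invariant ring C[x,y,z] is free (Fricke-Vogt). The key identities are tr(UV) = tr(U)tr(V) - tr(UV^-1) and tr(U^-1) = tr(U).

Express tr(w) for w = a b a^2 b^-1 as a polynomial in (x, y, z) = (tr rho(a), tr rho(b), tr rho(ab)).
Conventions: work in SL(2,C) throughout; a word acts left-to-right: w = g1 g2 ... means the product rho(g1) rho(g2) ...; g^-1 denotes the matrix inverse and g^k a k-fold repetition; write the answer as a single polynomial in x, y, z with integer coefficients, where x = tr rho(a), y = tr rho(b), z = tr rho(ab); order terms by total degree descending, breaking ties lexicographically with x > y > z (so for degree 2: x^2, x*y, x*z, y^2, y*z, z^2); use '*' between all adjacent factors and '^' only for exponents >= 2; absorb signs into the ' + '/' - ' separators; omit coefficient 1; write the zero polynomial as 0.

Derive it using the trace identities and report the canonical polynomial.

x^2*y*z - x*y^2 - x*z^2 + x

tr(b a^2) = tr(a) tr(b a) - tr(b)   [square of a] = x*z - y
apply: tr(a b a^2) = tr(a) tr(b a^2) - tr(b a)   [square of a] = x^2*z - x*y - z
use: tr(b a b a) = tr(b a) tr(b a) - tr(1)   [split at a repeated b] = z^2 - 2
use: tr(b a b) = tr(b) tr(a b) - tr(a)   [square of b] = y*z - x
apply: tr(a b a^2 b) = tr(a) tr(b a b a) - tr(b a b)   [square of a] = x*z^2 - y*z - x
apply: tr(a b a^2 b^-1) = tr(a b a^2) tr(b) - tr(a b a^2 b)   [inverse elimination on b] = x^2*y*z - x*y^2 - x*z^2 + x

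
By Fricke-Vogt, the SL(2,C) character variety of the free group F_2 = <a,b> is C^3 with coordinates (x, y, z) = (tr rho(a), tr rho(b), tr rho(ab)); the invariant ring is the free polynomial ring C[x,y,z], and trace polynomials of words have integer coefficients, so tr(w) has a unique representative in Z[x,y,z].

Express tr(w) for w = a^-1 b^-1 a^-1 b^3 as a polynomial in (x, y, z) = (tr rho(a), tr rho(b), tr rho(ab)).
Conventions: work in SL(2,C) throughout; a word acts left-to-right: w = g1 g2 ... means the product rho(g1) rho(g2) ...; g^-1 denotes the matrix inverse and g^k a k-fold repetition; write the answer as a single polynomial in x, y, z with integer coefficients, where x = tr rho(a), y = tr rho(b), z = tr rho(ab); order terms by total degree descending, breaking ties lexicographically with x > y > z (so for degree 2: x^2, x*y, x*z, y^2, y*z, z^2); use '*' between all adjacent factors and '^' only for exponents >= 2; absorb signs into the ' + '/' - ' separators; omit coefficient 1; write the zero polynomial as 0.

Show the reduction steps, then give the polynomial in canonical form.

x*y^3*z - y^4 - y^2*z^2 - 2*x*y*z + 4*y^2 + z^2 - 2

trace(b^2) = trace(b) trace(b) - trace(1)   [square of b] = y^2 - 2
trace(b^2 a) = trace(b) trace(a b) - trace(a)   [square of b] = y*z - x
trace(a^-1 b^2) = trace(b^2) trace(a) - trace(b^2 a)   [inverse elimination on a] = x*y^2 - y*z - x
trace(a^2 b^2) = trace(a) trace(b^2 a) - trace(b^2)   [square of a] = x*y*z - x^2 - y^2 + 2
trace(a^2 b) = trace(a) trace(b a) - trace(b)   [square of a] = x*z - y
trace(a b^3 a) = trace(b) trace(a^2 b^2) - trace(a^2 b)   [square of b] = x*y^2*z - x^2*y - y^3 - x*z + 3*y
trace(a b a b) = trace(a b) trace(a b) - trace(1)   [split at a repeated a] = z^2 - 2
trace(b a b a b) = trace(b) trace(a b a b) - trace(a b a)   [square of b] = y*z^2 - x*z - y
trace(a b^3 a b) = trace(b) trace(b a b a b) - trace(b a b a)   [square of b] = y^2*z^2 - x*y*z - y^2 - z^2 + 2
trace(b^3 a b^-1 a) = trace(a b^3 a) trace(b) - trace(a b^3 a b)   [inverse elimination on b] = x*y^3*z - x^2*y^2 - y^4 - y^2*z^2 + 4*y^2 + z^2 - 2
trace(b^-1 a^-1 b^3 a) = trace(b^3 a b^-1) trace(a) - trace(b^3 a b^-1 a)   [inverse elimination on a] = -x*y^3*z + x^2*y^2 + y^4 + y^2*z^2 + x*y*z - x^2 - 4*y^2 - z^2 + 2
trace(a^-1 b^-1 a^-1 b^3) = trace(b^-1 a^-1 b^3) trace(a) - trace(b^-1 a^-1 b^3 a)   [inverse elimination on a] = x*y^3*z - y^4 - y^2*z^2 - 2*x*y*z + 4*y^2 + z^2 - 2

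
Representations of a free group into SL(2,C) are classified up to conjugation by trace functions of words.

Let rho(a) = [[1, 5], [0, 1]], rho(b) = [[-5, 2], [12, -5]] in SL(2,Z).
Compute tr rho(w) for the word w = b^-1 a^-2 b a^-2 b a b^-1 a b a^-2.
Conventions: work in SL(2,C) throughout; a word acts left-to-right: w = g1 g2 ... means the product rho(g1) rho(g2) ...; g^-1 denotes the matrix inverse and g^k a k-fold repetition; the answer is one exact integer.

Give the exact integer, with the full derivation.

rho(b^-1) = [[-5, -2], [-12, -5]]
... * rho(a^-1) = [[1, -5], [0, 1]]  ->  [[-5, 23], [-12, 55]]
... * rho(a^-1) = [[1, -5], [0, 1]]  ->  [[-5, 48], [-12, 115]]
... * rho(b) = [[-5, 2], [12, -5]]  ->  [[601, -250], [1440, -599]]
... * rho(a^-1) = [[1, -5], [0, 1]]  ->  [[601, -3255], [1440, -7799]]
... * rho(a^-1) = [[1, -5], [0, 1]]  ->  [[601, -6260], [1440, -14999]]
... * rho(b) = [[-5, 2], [12, -5]]  ->  [[-78125, 32502], [-187188, 77875]]
... * rho(a) = [[1, 5], [0, 1]]  ->  [[-78125, -358123], [-187188, -858065]]
... * rho(b^-1) = [[-5, -2], [-12, -5]]  ->  [[4688101, 1946865], [11232720, 4664701]]
... * rho(a) = [[1, 5], [0, 1]]  ->  [[4688101, 25387370], [11232720, 60828301]]
... * rho(b) = [[-5, 2], [12, -5]]  ->  [[281207935, -117560648], [673776012, -281676065]]
... * rho(a^-1) = [[1, -5], [0, 1]]  ->  [[281207935, -1523600323], [673776012, -3650556125]]
... * rho(a^-1) = [[1, -5], [0, 1]]  ->  [[281207935, -2929639998], [673776012, -7019436185]]
tr = 281207935 + -7019436185 = -6738228250

-6738228250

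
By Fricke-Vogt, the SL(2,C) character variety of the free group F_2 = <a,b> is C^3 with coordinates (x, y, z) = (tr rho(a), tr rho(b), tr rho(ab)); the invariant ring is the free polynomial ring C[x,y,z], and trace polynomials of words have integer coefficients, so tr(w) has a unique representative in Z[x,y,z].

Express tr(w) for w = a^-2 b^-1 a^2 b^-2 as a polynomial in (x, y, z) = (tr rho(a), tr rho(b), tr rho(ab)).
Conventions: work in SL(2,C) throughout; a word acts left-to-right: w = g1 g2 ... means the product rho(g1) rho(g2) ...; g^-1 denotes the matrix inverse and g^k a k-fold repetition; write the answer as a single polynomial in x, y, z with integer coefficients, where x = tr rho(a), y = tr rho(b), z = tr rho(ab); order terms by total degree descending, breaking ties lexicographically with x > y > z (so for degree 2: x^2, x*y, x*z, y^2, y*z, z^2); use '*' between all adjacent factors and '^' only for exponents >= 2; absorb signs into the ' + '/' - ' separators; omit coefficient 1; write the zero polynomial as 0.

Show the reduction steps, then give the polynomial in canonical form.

tr(a^2) = tr(a) * tr(a) - tr(1)  (reduce the a square) = x^2 - 2
reduce: tr(a^2 b) = tr(a) * tr(b a) - tr(b)  (reduce the a square) = x*z - y
so tr(a^2 b^-1) = tr(a^2) * tr(b) - tr(a^2 b)  (eliminate b^-1) = x^2*y - x*z - y
tr(b^-1 a^2 b^-1) = tr(a^2 b^-1) * tr(b) - tr(a^2)  (eliminate b^-1) = x^2*y^2 - x*y*z - x^2 - y^2 + 2
reduce: tr(b^-1 a^2 b^-2) = tr(b^-1 a^2 b^-1) * tr(b) - tr(b^-1 a^2)  (eliminate b^-1) = x^2*y^3 - x*y^2*z - 2*x^2*y - y^3 + x*z + 3*y
reduce: tr(a^3) = tr(a) * tr(a^2) - tr(a)  (reduce the a square) = x^3 - 3*x
tr(a^3 b) = tr(a) * tr(b a^2) - tr(b a)  (reduce the a square) = x^2*z - x*y - z
tr(b^-1 a^3) = tr(a^3) * tr(b) - tr(a^3 b)  (eliminate b^-1) = x^3*y - x^2*z - 2*x*y + z
reduce: tr(a^2 b^-2 a) = tr(b^-1 a^3) * tr(b) - tr(b^-1 a^3 b)  (eliminate b^-1) = x^3*y^2 - x^2*y*z - x^3 - 2*x*y^2 + y*z + 3*x
so tr(b a b a) = tr(b a) * tr(b a) - tr(1)  (split on b) = z^2 - 2
tr(b a b) = tr(b) * tr(a b) - tr(a)  (reduce the b square) = y*z - x
reduce: tr(a b a^2 b) = tr(a) * tr(b a b a) - tr(b a b)  (reduce the a square) = x*z^2 - y*z - x
tr(a b a^2 b^-1) = tr(a b a^2) * tr(b) - tr(a b a^2 b)  (eliminate b^-1) = x^2*y*z - x*y^2 - x*z^2 + x
tr(a^2 b^-2 a b) = tr(a b a^2 b^-1) * tr(b) - tr(a b a^2)  (eliminate b^-1) = x^2*y^2*z - x*y^3 - x*y*z^2 - x^2*z + 2*x*y + z
so tr(b^-1 a^2 b^-2 a) = tr(a^2 b^-2 a) * tr(b) - tr(a^2 b^-2 a b)  (eliminate b^-1) = x^3*y^3 - 2*x^2*y^2*z - x^3*y - x*y^3 + x*y*z^2 + x^2*z + y^2*z + x*y - z
tr(a^-1 b^-1 a^2 b^-2) = tr(b^-1 a^2 b^-2) * tr(a) - tr(b^-1 a^2 b^-2 a)  (eliminate a^-1) = x^2*y^2*z - x^3*y - x*y*z^2 - y^2*z + 2*x*y + z
reduce: tr(a^-2 b^-1 a^2 b^-2) = tr(a^-1 b^-1 a^2 b^-2) * tr(a) - tr(a^-1 b^-1 a^2 b^-2 a)  (eliminate a^-1) = x^3*y^2*z - x^4*y - x^2*y^3 - x^2*y*z^2 + 4*x^2*y + y^3 - 3*y

x^3*y^2*z - x^4*y - x^2*y^3 - x^2*y*z^2 + 4*x^2*y + y^3 - 3*y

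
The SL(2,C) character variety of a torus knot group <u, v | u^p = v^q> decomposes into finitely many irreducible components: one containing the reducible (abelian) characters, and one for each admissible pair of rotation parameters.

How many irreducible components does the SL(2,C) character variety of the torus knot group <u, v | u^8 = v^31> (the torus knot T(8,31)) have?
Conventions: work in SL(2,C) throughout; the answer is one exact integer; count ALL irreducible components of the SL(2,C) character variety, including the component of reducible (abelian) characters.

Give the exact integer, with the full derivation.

In the torus knot group T(8,31), u^8 = v^31 is central, so an irreducible representation sends it to +I or -I (Schur).
This locks tr(u) to 2*cos(pi*alpha/8), alpha in 1..7, and tr(v) to 2*cos(pi*beta/31), beta in 1..30, on each component of irreducible characters.
The two central values (-1)^alpha I and (-1)^beta I must be the same matrix, so alpha and beta share a parity.
Enumerate parity-matched pairs: 4*15 odd-odd plus 3*15 even-even gives 105.
That is 105 components of irreducible characters, and with the reducible (abelian) component the total is 106.

106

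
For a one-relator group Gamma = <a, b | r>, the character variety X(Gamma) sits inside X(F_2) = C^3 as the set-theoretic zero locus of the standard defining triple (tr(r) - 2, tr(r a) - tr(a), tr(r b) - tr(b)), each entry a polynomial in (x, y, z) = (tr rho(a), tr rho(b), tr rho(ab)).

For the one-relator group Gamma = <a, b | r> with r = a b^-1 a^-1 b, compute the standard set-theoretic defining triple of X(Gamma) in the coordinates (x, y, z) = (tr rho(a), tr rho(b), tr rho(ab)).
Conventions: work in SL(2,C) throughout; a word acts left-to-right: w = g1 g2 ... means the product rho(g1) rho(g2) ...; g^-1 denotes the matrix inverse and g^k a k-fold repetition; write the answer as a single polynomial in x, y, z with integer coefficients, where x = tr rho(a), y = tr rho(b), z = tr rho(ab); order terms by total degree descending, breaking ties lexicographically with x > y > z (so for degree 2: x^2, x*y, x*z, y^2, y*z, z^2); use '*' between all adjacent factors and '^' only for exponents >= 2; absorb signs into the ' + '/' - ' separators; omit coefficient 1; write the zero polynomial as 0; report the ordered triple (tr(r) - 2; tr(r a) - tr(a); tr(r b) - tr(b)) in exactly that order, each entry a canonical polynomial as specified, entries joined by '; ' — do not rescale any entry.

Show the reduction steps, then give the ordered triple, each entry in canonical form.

apply: trace(b a b) = trace(b) * trace(a b) - trace(a) = y*z - x
apply: trace(b a b a) = trace(b a) * trace(b a) - trace(1)   [split at repeated b] = z^2 - 2
use: trace(a^-1 b a b) = trace(b a b) * trace(a) - trace(b a b a) = x*y*z - x^2 - z^2 + 2
apply: trace(a b^-1 a^-1 b) = trace(a^-1 b a) * trace(b) - trace(a^-1 b a b) = -x*y*z + x^2 + y^2 + z^2 - 2
trace(a^2) = trace(a) * trace(a) - trace(1)  (reduce the a square) = x^2 - 2
trace(a b a) = trace(a) * trace(b a) - trace(b)  (reduce the a square) = x*z - y
trace(a b a^2) = trace(a) * trace(a b a) - trace(a b)  (reduce the a square) = x^2*z - x*y - z
apply: trace(a b a^2 b) = trace(a) * trace(b a b a) - trace(b a b)  (reduce the a square) = x*z^2 - y*z - x
trace(b a^2 b^-1 a) = trace(a b a^2) * trace(b) - trace(a b a^2 b)  (eliminate b^-1) = x^2*y*z - x*y^2 - x*z^2 + x
apply: trace(a b^-1 a^-1 b a) = trace(b a^2 b^-1) * trace(a) - trace(b a^2 b^-1 a)  (eliminate a^-1) = -x^2*y*z + x^3 + x*y^2 + x*z^2 - 3*x
apply: trace(b^2) = trace(b) * trace(b) - trace(1) = y^2 - 2
apply: trace(b^2 a b) = trace(b) * trace(b a b) - trace(b a) = y^2*z - x*y - z
apply: trace(b^2 a b a) = trace(b) * trace(a b a b) - trace(a b a) = y*z^2 - x*z - y
apply: trace(a^-1 b^2 a b) = trace(b^2 a b) * trace(a) - trace(b^2 a b a) = x*y^2*z - x^2*y - y*z^2 + y
trace(a b^-1 a^-1 b^2) = trace(a^-1 b^2 a) * trace(b) - trace(a^-1 b^2 a b) = -x*y^2*z + x^2*y + y^3 + y*z^2 - 3*y
assemble the triple (trace(r) - 2; trace(r a) - x; trace(r b) - y)

-x*y*z + x^2 + y^2 + z^2 - 4; -x^2*y*z + x^3 + x*y^2 + x*z^2 - 4*x; -x*y^2*z + x^2*y + y^3 + y*z^2 - 4*y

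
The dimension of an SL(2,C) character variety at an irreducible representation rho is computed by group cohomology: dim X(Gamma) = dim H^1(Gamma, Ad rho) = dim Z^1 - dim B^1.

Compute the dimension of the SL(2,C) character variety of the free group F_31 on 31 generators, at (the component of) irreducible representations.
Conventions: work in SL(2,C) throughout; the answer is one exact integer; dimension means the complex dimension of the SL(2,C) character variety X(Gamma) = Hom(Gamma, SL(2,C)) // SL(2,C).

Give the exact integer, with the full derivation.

90

The free group F_31: 31 generators, no relators.
A cocycle picks one sl_2 vector per generator freely, giving dim Z^1 = 3*31 = 93.
At an irreducible rho the centralizer of the image in sl_2 is 0, so the coboundary map sl_2 -> Z^1 is injective: dim B^1 = 3.
dim X = dim H^1 = dim Z^1 - dim B^1 = 93 - 3 = 90.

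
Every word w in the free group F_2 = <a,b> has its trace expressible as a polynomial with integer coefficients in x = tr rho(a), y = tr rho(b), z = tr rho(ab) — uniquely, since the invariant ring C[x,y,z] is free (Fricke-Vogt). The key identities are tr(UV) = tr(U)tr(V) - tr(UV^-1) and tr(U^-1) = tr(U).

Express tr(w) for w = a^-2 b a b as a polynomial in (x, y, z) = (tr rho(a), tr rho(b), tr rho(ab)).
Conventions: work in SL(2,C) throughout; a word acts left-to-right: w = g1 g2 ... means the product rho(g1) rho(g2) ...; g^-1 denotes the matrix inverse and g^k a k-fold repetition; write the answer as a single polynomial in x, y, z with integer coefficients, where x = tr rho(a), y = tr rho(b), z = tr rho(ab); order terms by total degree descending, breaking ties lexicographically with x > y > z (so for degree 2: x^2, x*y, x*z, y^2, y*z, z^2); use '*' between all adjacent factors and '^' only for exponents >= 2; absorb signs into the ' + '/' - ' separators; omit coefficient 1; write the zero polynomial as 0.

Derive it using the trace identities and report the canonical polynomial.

x^2*y*z - x^3 - x*z^2 - y*z + 3*x

trace(b a b) = trace(b) trace(a b) - trace(a)   [square of b] = y*z - x
next, trace(b a b a) = trace(a b) trace(a b) - trace(1)   [split at a repeated a] = z^2 - 2
trace(b a b a^-1) = trace(b a b) trace(a) - trace(b a b a)   [inverse elimination on a] = x*y*z - x^2 - z^2 + 2
next, trace(a^-2 b a b) = trace(b a b a^-1) trace(a) - trace(b a b)   [inverse elimination on a] = x^2*y*z - x^3 - x*z^2 - y*z + 3*x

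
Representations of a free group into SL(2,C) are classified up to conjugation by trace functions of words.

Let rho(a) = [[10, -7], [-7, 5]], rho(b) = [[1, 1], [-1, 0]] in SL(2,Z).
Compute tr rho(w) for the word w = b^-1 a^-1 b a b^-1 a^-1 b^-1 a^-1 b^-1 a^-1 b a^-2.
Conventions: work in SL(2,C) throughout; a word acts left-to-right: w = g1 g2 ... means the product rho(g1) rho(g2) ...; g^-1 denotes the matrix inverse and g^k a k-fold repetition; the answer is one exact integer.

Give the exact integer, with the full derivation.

rho(b^-1) = [[0, -1], [1, 1]]
... * rho(a^-1) = [[5, 7], [7, 10]]  ->  [[-7, -10], [12, 17]]
... * rho(b) = [[1, 1], [-1, 0]]  ->  [[3, -7], [-5, 12]]
... * rho(a) = [[10, -7], [-7, 5]]  ->  [[79, -56], [-134, 95]]
... * rho(b^-1) = [[0, -1], [1, 1]]  ->  [[-56, -135], [95, 229]]
... * rho(a^-1) = [[5, 7], [7, 10]]  ->  [[-1225, -1742], [2078, 2955]]
... * rho(b^-1) = [[0, -1], [1, 1]]  ->  [[-1742, -517], [2955, 877]]
... * rho(a^-1) = [[5, 7], [7, 10]]  ->  [[-12329, -17364], [20914, 29455]]
... * rho(b^-1) = [[0, -1], [1, 1]]  ->  [[-17364, -5035], [29455, 8541]]
... * rho(a^-1) = [[5, 7], [7, 10]]  ->  [[-122065, -171898], [207062, 291595]]
... * rho(b) = [[1, 1], [-1, 0]]  ->  [[49833, -122065], [-84533, 207062]]
... * rho(a^-1) = [[5, 7], [7, 10]]  ->  [[-605290, -871819], [1026769, 1478889]]
... * rho(a^-1) = [[5, 7], [7, 10]]  ->  [[-9129183, -12955220], [15486068, 21976273]]
tr = -9129183 + 21976273 = 12847090

12847090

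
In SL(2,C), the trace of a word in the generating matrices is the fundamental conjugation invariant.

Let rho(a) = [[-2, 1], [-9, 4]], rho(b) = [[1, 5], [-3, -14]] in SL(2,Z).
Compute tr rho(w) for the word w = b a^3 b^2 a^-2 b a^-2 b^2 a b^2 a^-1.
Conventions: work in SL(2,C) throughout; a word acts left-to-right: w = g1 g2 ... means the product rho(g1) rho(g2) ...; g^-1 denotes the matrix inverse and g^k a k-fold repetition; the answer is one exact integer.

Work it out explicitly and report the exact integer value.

rho(b) = [[1, 5], [-3, -14]]
... * rho(a) = [[-2, 1], [-9, 4]]  ->  [[-47, 21], [132, -59]]
... * rho(a) = [[-2, 1], [-9, 4]]  ->  [[-95, 37], [267, -104]]
... * rho(a) = [[-2, 1], [-9, 4]]  ->  [[-143, 53], [402, -149]]
... * rho(b) = [[1, 5], [-3, -14]]  ->  [[-302, -1457], [849, 4096]]
... * rho(b) = [[1, 5], [-3, -14]]  ->  [[4069, 18888], [-11439, -53099]]
... * rho(a^-1) = [[4, -1], [9, -2]]  ->  [[186268, -41845], [-523647, 117637]]
... * rho(a^-1) = [[4, -1], [9, -2]]  ->  [[368467, -102578], [-1035855, 288373]]
... * rho(b) = [[1, 5], [-3, -14]]  ->  [[676201, 3278427], [-1900974, -9216497]]
... * rho(a^-1) = [[4, -1], [9, -2]]  ->  [[32210647, -7233055], [-90552369, 20333968]]
... * rho(a^-1) = [[4, -1], [9, -2]]  ->  [[63745093, -17744537], [-179203764, 49884433]]
... * rho(b) = [[1, 5], [-3, -14]]  ->  [[116978704, 567148983], [-328857063, -1594400882]]
... * rho(b) = [[1, 5], [-3, -14]]  ->  [[-1584468245, -7355192242], [4454345583, 20677327033]]
... * rho(a) = [[-2, 1], [-9, 4]]  ->  [[69365666668, -31005237213], [-195004634463, 87163653715]]
... * rho(b) = [[1, 5], [-3, -14]]  ->  [[162381378307, 780901654322], [-456495595608, -2195314324325]]
... * rho(b) = [[1, 5], [-3, -14]]  ->  [[-2180323584659, -10120716268973], [6129447377367, 28451922562510]]
... * rho(a^-1) = [[4, -1], [9, -2]]  ->  [[-99807740759393, 22421756122605], [280585092572058, -63033292502387]]
tr = -99807740759393 + -63033292502387 = -162841033261780

-162841033261780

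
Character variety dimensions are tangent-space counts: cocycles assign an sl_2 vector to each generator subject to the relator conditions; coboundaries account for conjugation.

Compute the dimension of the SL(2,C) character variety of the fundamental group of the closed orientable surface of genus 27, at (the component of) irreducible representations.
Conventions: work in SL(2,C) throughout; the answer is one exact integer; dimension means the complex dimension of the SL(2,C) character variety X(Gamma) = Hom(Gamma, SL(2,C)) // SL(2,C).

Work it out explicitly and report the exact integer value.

156

The genus-27 surface group: 2g = 54 generators, one relator prod [a_i, b_i].
Before the relator condition, cocycle space has dim 3*54 = 162.
H^2 = coker(d_2) is dual to H^0 = 0 at irreducible rho (Poincare duality), so d_2 is onto: dim Z^1 = 159.
Coboundaries contribute dim B^1 = 3 (injective at irreducible rho).
dim H^1 = 159 - 3 = 156 = dim X.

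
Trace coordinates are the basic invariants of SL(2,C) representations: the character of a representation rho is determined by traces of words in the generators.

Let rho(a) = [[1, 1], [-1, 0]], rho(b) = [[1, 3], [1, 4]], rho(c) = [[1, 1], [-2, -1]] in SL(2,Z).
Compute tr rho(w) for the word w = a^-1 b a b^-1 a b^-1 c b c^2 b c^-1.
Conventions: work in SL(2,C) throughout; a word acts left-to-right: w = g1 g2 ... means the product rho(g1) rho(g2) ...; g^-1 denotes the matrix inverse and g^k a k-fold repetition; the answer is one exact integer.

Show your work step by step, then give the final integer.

-2651

rho(a^-1) = [[0, -1], [1, 1]]
... * rho(b) = [[1, 3], [1, 4]]  ->  [[-1, -4], [2, 7]]
... * rho(a) = [[1, 1], [-1, 0]]  ->  [[3, -1], [-5, 2]]
... * rho(b^-1) = [[4, -3], [-1, 1]]  ->  [[13, -10], [-22, 17]]
... * rho(a) = [[1, 1], [-1, 0]]  ->  [[23, 13], [-39, -22]]
... * rho(b^-1) = [[4, -3], [-1, 1]]  ->  [[79, -56], [-134, 95]]
... * rho(c) = [[1, 1], [-2, -1]]  ->  [[191, 135], [-324, -229]]
... * rho(b) = [[1, 3], [1, 4]]  ->  [[326, 1113], [-553, -1888]]
... * rho(c) = [[1, 1], [-2, -1]]  ->  [[-1900, -787], [3223, 1335]]
... * rho(c) = [[1, 1], [-2, -1]]  ->  [[-326, -1113], [553, 1888]]
... * rho(b) = [[1, 3], [1, 4]]  ->  [[-1439, -5430], [2441, 9211]]
... * rho(c^-1) = [[-1, -1], [2, 1]]  ->  [[-9421, -3991], [15981, 6770]]
tr = -9421 + 6770 = -2651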